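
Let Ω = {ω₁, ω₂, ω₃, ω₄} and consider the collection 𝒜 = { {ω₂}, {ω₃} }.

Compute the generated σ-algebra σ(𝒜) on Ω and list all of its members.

Take S₀ = 𝒜 ∪ {∅, Ω} = { ∅, {ω₂}, {ω₃}, Ω }.
Step 1: +3 →
  {ω₂, ω₃}  = {ω₃} ∪ {ω₂}
  {ω₁, ω₂, ω₄}  = {ω₃}ᶜ
  {ω₁, ω₃, ω₄}  = {ω₂}ᶜ
  |family| = 7
Step 2 adds 1:
  {ω₁, ω₄}  = {ω₂, ω₃}ᶜ
  |family| = 8
After Step 3 the family is unchanged; done.

Therefore σ(𝒜) = { ∅, {ω₂}, {ω₃}, {ω₁, ω₄}, {ω₂, ω₃}, {ω₁, ω₂, ω₄}, {ω₁, ω₃, ω₄}, Ω } (|σ(𝒜)| = 8).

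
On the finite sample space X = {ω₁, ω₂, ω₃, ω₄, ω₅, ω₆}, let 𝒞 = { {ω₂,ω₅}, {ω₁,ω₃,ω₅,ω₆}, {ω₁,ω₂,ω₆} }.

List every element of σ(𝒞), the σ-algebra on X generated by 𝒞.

Initial family (5 sets): { ∅, {ω₂,ω₅}, {ω₁,ω₂,ω₆}, {ω₁,ω₃,ω₅,ω₆}, X }.
Step 1: 5 new —
  {ω₂,ω₄}  = {ω₁,ω₃,ω₅,ω₆}ᶜ
  {ω₃,ω₄,ω₅}  = {ω₁,ω₂,ω₆}ᶜ
  {ω₁,ω₂,ω₅,ω₆}  = {ω₂,ω₅} ∪ {ω₁,ω₂,ω₆}
  {ω₁,ω₃,ω₄,ω₆}  = {ω₂,ω₅}ᶜ
  {ω₁,ω₂,ω₃,ω₅,ω₆}  = {ω₁,ω₃,ω₅,ω₆} ∪ {ω₂,ω₅}
  — 10 sets.
Step 2: 8 new —
  {ω₄}  = {ω₁,ω₂,ω₃,ω₅,ω₆}ᶜ
  {ω₃,ω₄}  = {ω₁,ω₂,ω₅,ω₆}ᶜ
  {ω₂,ω₄,ω₅}  = {ω₂,ω₅} ∪ {ω₂,ω₄}
  {ω₁,ω₂,ω₄,ω₆}  = {ω₁,ω₂,ω₆} ∪ {ω₂,ω₄}
  {ω₂,ω₃,ω₄,ω₅}  = {ω₂,ω₅} ∪ {ω₃,ω₄,ω₅}
  {ω₁,ω₂,ω₃,ω₄,ω₆}  = {ω₁,ω₃,ω₄,ω₆} ∪ {ω₁,ω₂,ω₆}
  {ω₁,ω₂,ω₄,ω₅,ω₆}  = {ω₂,ω₄} ∪ {ω₁,ω₂,ω₅,ω₆}
  {ω₁,ω₃,ω₄,ω₅,ω₆}  = {ω₁,ω₃,ω₅,ω₆} ∪ {ω₃,ω₄,ω₅}
  — 18 sets.
Step 3 adds 7:
  {ω₂}  = {ω₁,ω₃,ω₄,ω₅,ω₆}ᶜ
  {ω₃}  = {ω₁,ω₂,ω₄,ω₅,ω₆}ᶜ
  {ω₅}  = {ω₁,ω₂,ω₃,ω₄,ω₆}ᶜ
  {ω₁,ω₆}  = {ω₂,ω₃,ω₄,ω₅}ᶜ
  {ω₃,ω₅}  = {ω₁,ω₂,ω₄,ω₆}ᶜ
  {ω₁,ω₃,ω₆}  = {ω₂,ω₄,ω₅}ᶜ
  {ω₂,ω₃,ω₄}  = {ω₃,ω₄} ∪ {ω₂,ω₄}
  — 25 sets.
Step 4 adds 6:
  {ω₂,ω₃}  = {ω₂} ∪ {ω₃}
  {ω₄,ω₅}  = {ω₅} ∪ {ω₄}
  {ω₁,ω₄,ω₆}  = {ω₁,ω₆} ∪ {ω₄}
  {ω₁,ω₅,ω₆}  = {ω₂,ω₃,ω₄}ᶜ
  {ω₂,ω₃,ω₅}  = {ω₂,ω₅} ∪ {ω₃}
  {ω₁,ω₂,ω₃,ω₆}  = {ω₁,ω₃,ω₆} ∪ {ω₂}
  — 31 sets.
Step 5: 1 new —
  {ω₁,ω₄,ω₅,ω₆}  = {ω₂,ω₃}ᶜ
  — 32 sets.
Step 6: closed — nothing new.

|σ(𝒞)| = 32.  σ(𝒞) = { ∅, {ω₂}, {ω₃}, {ω₄}, {ω₅}, {ω₁,ω₆}, {ω₂,ω₃}, {ω₂,ω₄}, {ω₂,ω₅}, {ω₃,ω₄}, {ω₃,ω₅}, {ω₄,ω₅}, {ω₁,ω₂,ω₆}, {ω₁,ω₃,ω₆}, {ω₁,ω₄,ω₆}, {ω₁,ω₅,ω₆}, {ω₂,ω₃,ω₄}, {ω₂,ω₃,ω₅}, {ω₂,ω₄,ω₅}, {ω₃,ω₄,ω₅}, {ω₁,ω₂,ω₃,ω₆}, {ω₁,ω₂,ω₄,ω₆}, {ω₁,ω₂,ω₅,ω₆}, {ω₁,ω₃,ω₄,ω₆}, {ω₁,ω₃,ω₅,ω₆}, {ω₁,ω₄,ω₅,ω₆}, {ω₂,ω₃,ω₄,ω₅}, {ω₁,ω₂,ω₃,ω₄,ω₆}, {ω₁,ω₂,ω₃,ω₅,ω₆}, {ω₁,ω₂,ω₄,ω₅,ω₆}, {ω₁,ω₃,ω₄,ω₅,ω₆}, X }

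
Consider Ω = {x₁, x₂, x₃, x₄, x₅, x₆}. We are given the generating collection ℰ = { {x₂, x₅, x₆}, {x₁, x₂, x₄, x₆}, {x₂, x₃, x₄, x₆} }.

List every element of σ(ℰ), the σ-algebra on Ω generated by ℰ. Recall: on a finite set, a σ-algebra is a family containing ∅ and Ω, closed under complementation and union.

|σ(ℰ)| = 32.  σ(ℰ) = { ∅, {x₁}, {x₃}, {x₄}, {x₅}, {x₁, x₃}, {x₁, x₄}, {x₁, x₅}, {x₂, x₆}, {x₃, x₄}, {x₃, x₅}, {x₄, x₅}, {x₁, x₂, x₆}, {x₁, x₃, x₄}, {x₁, x₃, x₅}, {x₁, x₄, x₅}, {x₂, x₃, x₆}, {x₂, x₄, x₆}, {x₂, x₅, x₆}, {x₃, x₄, x₅}, {x₁, x₂, x₃, x₆}, {x₁, x₂, x₄, x₆}, {x₁, x₂, x₅, x₆}, {x₁, x₃, x₄, x₅}, {x₂, x₃, x₄, x₆}, {x₂, x₃, x₅, x₆}, {x₂, x₄, x₅, x₆}, {x₁, x₂, x₃, x₄, x₆}, {x₁, x₂, x₃, x₅, x₆}, {x₁, x₂, x₄, x₅, x₆}, {x₂, x₃, x₄, x₅, x₆}, Ω }

Trace:
Begin from { ∅, {x₂, x₅, x₆}, {x₁, x₂, x₄, x₆}, {x₂, x₃, x₄, x₆}, Ω } (that is, ℰ plus ∅ and Ω).
Round 1 adds 6:
  {x₁, x₅}  = ᶜ of {x₂, x₃, x₄, x₆}
  {x₃, x₅}  = ᶜ of {x₁, x₂, x₄, x₆}
  {x₁, x₃, x₄}  = ᶜ of {x₂, x₅, x₆}
  {x₁, x₂, x₃, x₄, x₆}  = {x₁, x₂, x₄, x₆} ∪ {x₂, x₃, x₄, x₆}
  {x₁, x₂, x₄, x₅, x₆}  = {x₁, x₂, x₄, x₆} ∪ {x₂, x₅, x₆}
  {x₂, x₃, x₄, x₅, x₆}  = {x₂, x₃, x₄, x₆} ∪ {x₂, x₅, x₆}
Round 2 (7 new):
  {x₁}  = ᶜ of {x₂, x₃, x₄, x₅, x₆}
  {x₃}  = ᶜ of {x₁, x₂, x₄, x₅, x₆}
  {x₅}  = ᶜ of {x₁, x₂, x₃, x₄, x₆}
  {x₁, x₃, x₅}  = {x₁, x₅} ∪ {x₃, x₅}
  {x₁, x₂, x₅, x₆}  = {x₂, x₅, x₆} ∪ {x₁, x₅}
  {x₁, x₃, x₄, x₅}  = {x₁, x₃, x₄} ∪ {x₁, x₅}
  {x₂, x₃, x₅, x₆}  = {x₂, x₅, x₆} ∪ {x₃, x₅}
Round 3: 6 new —
  {x₁, x₃}  = {x₃} ∪ {x₁}
  {x₁, x₄}  = ᶜ of {x₂, x₃, x₅, x₆}
  {x₂, x₆}  = ᶜ of {x₁, x₃, x₄, x₅}
  {x₃, x₄}  = ᶜ of {x₁, x₂, x₅, x₆}
  {x₂, x₄, x₆}  = ᶜ of {x₁, x₃, x₅}
  {x₁, x₂, x₃, x₅, x₆}  = {x₃} ∪ {x₁, x₂, x₅, x₆}
Round 4: 7 new —
  {x₄}  = ᶜ of {x₁, x₂, x₃, x₅, x₆}
  {x₁, x₂, x₆}  = {x₂, x₆} ∪ {x₁}
  {x₁, x₄, x₅}  = {x₅} ∪ {x₁, x₄}
  {x₂, x₃, x₆}  = {x₂, x₆} ∪ {x₃}
  {x₃, x₄, x₅}  = {x₃, x₄} ∪ {x₅}
  {x₁, x₂, x₃, x₆}  = {x₂, x₆} ∪ {x₁, x₃}
  {x₂, x₄, x₅, x₆}  = ᶜ of {x₁, x₃}
Round 5 (1 new):
  {x₄, x₅}  = ᶜ of {x₁, x₂, x₃, x₆}
Round 6: already closed under ᶜ and ∪.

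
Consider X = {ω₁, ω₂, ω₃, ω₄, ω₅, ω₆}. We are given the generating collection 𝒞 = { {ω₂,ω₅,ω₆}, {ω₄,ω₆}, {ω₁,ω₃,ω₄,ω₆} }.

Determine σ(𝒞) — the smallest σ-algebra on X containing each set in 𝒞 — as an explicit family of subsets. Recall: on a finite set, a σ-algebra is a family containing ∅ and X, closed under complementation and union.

Initial family (5 sets): { {}, {ω₄,ω₆}, {ω₂,ω₅,ω₆}, {ω₁,ω₃,ω₄,ω₆}, X }.
Step 1 adds 4:
  {ω₂,ω₅}  = complement {ω₁,ω₃,ω₄,ω₆}
  {ω₁,ω₃,ω₄}  = complement {ω₂,ω₅,ω₆}
  {ω₁,ω₂,ω₃,ω₅}  = complement {ω₄,ω₆}
  {ω₂,ω₄,ω₅,ω₆}  = {ω₂,ω₅,ω₆} ∪ {ω₄,ω₆}
Step 2 adds 3:
  {ω₁,ω₃}  = complement {ω₂,ω₄,ω₅,ω₆}
  {ω₁,ω₂,ω₃,ω₄,ω₅}  = {ω₂,ω₅} ∪ {ω₁,ω₃,ω₄}
  {ω₁,ω₂,ω₃,ω₅,ω₆}  = {ω₂,ω₅,ω₆} ∪ {ω₁,ω₂,ω₃,ω₅}
Step 3 adds 2:
  {ω₄}  = complement {ω₁,ω₂,ω₃,ω₅,ω₆}
  {ω₆}  = complement {ω₁,ω₂,ω₃,ω₄,ω₅}
Step 4 adds 2:
  {ω₁,ω₃,ω₆}  = {ω₁,ω₃} ∪ {ω₆}
  {ω₂,ω₄,ω₅}  = {ω₂,ω₅} ∪ {ω₄}
Step 5: closed — nothing new.

Therefore σ(𝒞) = { {}, {ω₄}, {ω₆}, {ω₁,ω₃}, {ω₂,ω₅}, {ω₄,ω₆}, {ω₁,ω₃,ω₄}, {ω₁,ω₃,ω₆}, {ω₂,ω₄,ω₅}, {ω₂,ω₅,ω₆}, {ω₁,ω₂,ω₃,ω₅}, {ω₁,ω₃,ω₄,ω₆}, {ω₂,ω₄,ω₅,ω₆}, {ω₁,ω₂,ω₃,ω₄,ω₅}, {ω₁,ω₂,ω₃,ω₅,ω₆}, X } (|σ(𝒞)| = 16).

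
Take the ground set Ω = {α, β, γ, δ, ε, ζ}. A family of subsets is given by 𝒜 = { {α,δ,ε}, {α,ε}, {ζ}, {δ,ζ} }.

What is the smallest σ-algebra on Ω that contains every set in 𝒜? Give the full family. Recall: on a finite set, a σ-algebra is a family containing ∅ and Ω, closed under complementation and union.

Take S₀ = 𝒜 ∪ {∅, Ω} = { {}, {ζ}, {α,ε}, {δ,ζ}, {α,δ,ε}, Ω }.
Pass 1: 6 new —
  {α,ε,ζ}  = {α,ε} ∪ {ζ}
  {β,γ,ζ}  = complement {α,δ,ε}
  {α,β,γ,ε}  = complement {δ,ζ}
  {α,δ,ε,ζ}  = {α,δ,ε} ∪ {δ,ζ}
  {β,γ,δ,ζ}  = complement {α,ε}
  {α,β,γ,δ,ε}  = complement {ζ}
Pass 2: +3 →
  {β,γ}  = complement {α,δ,ε,ζ}
  {β,γ,δ}  = complement {α,ε,ζ}
  {α,β,γ,ε,ζ}  = {β,γ,ζ} ∪ {α,ε,ζ}
Pass 3: +1 →
  {δ}  = complement {α,β,γ,ε,ζ}
Pass 4: already closed under ᶜ and ∪.

|σ(𝒜)| = 16.  σ(𝒜) = { {}, {δ}, {ζ}, {α,ε}, {β,γ}, {δ,ζ}, {α,δ,ε}, {α,ε,ζ}, {β,γ,δ}, {β,γ,ζ}, {α,β,γ,ε}, {α,δ,ε,ζ}, {β,γ,δ,ζ}, {α,β,γ,δ,ε}, {α,β,γ,ε,ζ}, Ω }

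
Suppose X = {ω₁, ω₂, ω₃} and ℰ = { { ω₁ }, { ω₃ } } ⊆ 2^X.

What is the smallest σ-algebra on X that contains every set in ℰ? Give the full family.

Take S₀ = ℰ ∪ {∅, X} = { {}, { ω₁ }, { ω₃ }, X }.
Round 1 adds 3:
  { ω₁, ω₂ }  = complement { ω₃ }
  { ω₁, ω₃ }  = { ω₃ } ∪ { ω₁ }
  { ω₂, ω₃ }  = complement { ω₁ }
  (now 7)
Round 2: 1 new —
  { ω₂ }  = complement { ω₁, ω₃ }
  (now 8)
Round 3: already closed under ᶜ and ∪.

σ(ℰ) = { {}, { ω₁ }, { ω₂ }, { ω₃ }, { ω₁, ω₂ }, { ω₁, ω₃ }, { ω₂, ω₃ }, X }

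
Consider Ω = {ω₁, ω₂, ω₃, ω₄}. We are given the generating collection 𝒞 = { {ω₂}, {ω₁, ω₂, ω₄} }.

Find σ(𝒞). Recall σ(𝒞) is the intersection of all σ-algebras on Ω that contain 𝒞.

Begin from { {}, {ω₂}, {ω₁, ω₂, ω₄}, Ω } (that is, 𝒞 plus ∅ and Ω).
Pass 1: +2 →
  {ω₃}  = complement {ω₁, ω₂, ω₄}
  {ω₁, ω₃, ω₄}  = complement {ω₂}
  |family| = 6
Pass 2 (1 new):
  {ω₂, ω₃}  = {ω₃} ∪ {ω₂}
  |family| = 7
Pass 3: 1 new —
  {ω₁, ω₄}  = complement {ω₂, ω₃}
  |family| = 8
Pass 4 adds nothing — fixpoint reached.

σ(𝒞) = { {}, {ω₂}, {ω₃}, {ω₁, ω₄}, {ω₂, ω₃}, {ω₁, ω₂, ω₄}, {ω₁, ω₃, ω₄}, Ω }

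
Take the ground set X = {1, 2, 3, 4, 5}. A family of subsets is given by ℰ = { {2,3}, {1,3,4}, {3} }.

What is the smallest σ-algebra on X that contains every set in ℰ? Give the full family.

|σ(ℰ)| = 16.  σ(ℰ) = { {}, {2}, {3}, {5}, {1,4}, {2,3}, {2,5}, {3,5}, {1,2,4}, {1,3,4}, {1,4,5}, {2,3,5}, {1,2,3,4}, {1,2,4,5}, {1,3,4,5}, X }

Check:
Take S₀ = ℰ ∪ {∅, X} = { {}, {3}, {2,3}, {1,3,4}, X }.
Step 1. New:
  {2,5}  = complement {1,3,4}
  {1,4,5}  = complement {2,3}
  {1,2,3,4}  = {1,3,4} ∪ {2,3}
  {1,2,4,5}  = complement {3}
  [9 total]
Step 2 (3 new):
  {5}  = complement {1,2,3,4}
  {2,3,5}  = {2,5} ∪ {3}
  {1,3,4,5}  = {1,4,5} ∪ {3}
  [12 total]
Step 3: 3 new —
  {2}  = complement {1,3,4,5}
  {1,4}  = complement {2,3,5}
  {3,5}  = {3} ∪ {5}
  [15 total]
Step 4: 1 new —
  {1,2,4}  = complement {3,5}
  [16 total]
Step 5: no new sets; the family is a σ-algebra.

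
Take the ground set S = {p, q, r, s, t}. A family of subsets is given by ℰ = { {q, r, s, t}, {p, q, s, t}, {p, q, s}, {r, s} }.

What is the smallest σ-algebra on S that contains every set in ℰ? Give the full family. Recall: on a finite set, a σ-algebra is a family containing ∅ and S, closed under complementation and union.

Initial family (6 sets): { {}, {r, s}, {p, q, s}, {p, q, s, t}, {q, r, s, t}, S }.
Iteration 1: 5 new —
  {p}  = S∖{q, r, s, t}
  {r}  = S∖{p, q, s, t}
  {r, t}  = S∖{p, q, s}
  {p, q, t}  = S∖{r, s}
  {p, q, r, s}  = {r, s} ∪ {p, q, s}
  |family| = 11
Iteration 2. New:
  {t}  = S∖{p, q, r, s}
  {p, r}  = {r} ∪ {p}
  {p, r, s}  = {r, s} ∪ {p}
  {p, r, t}  = {r, t} ∪ {p}
  {r, s, t}  = {r, s} ∪ {r, t}
  {p, q, r, t}  = {r} ∪ {p, q, t}
  |family| = 17
Iteration 3: +7 →
  {s}  = S∖{p, q, r, t}
  {p, q}  = S∖{r, s, t}
  {p, t}  = {t} ∪ {p}
  {q, s}  = S∖{p, r, t}
  {q, t}  = S∖{p, r, s}
  {q, s, t}  = S∖{p, r}
  {p, r, s, t}  = {r, s, t} ∪ {p, r, s}
  |family| = 24
Iteration 4 (7 new):
  {q}  = S∖{p, r, s, t}
  {p, s}  = {s} ∪ {p}
  {s, t}  = {t} ∪ {s}
  {p, q, r}  = {p, q} ∪ {r}
  {p, s, t}  = {p, t} ∪ {s}
  {q, r, s}  = S∖{p, t}
  {q, r, t}  = {q, t} ∪ {r}
  |family| = 31
Iteration 5 adds 1:
  {q, r}  = S∖{p, s, t}
  |family| = 32
Iteration 6: closed — nothing new.

σ(ℰ) = { {}, {p}, {q}, {r}, {s}, {t}, {p, q}, {p, r}, {p, s}, {p, t}, {q, r}, {q, s}, {q, t}, {r, s}, {r, t}, {s, t}, {p, q, r}, {p, q, s}, {p, q, t}, {p, r, s}, {p, r, t}, {p, s, t}, {q, r, s}, {q, r, t}, {q, s, t}, {r, s, t}, {p, q, r, s}, {p, q, r, t}, {p, q, s, t}, {p, r, s, t}, {q, r, s, t}, S }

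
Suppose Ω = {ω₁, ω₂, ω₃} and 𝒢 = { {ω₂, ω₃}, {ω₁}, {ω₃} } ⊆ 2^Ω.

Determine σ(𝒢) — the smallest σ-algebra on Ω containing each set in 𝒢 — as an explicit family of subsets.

σ(𝒢) = { ∅, {ω₁}, {ω₂}, {ω₃}, {ω₁, ω₂}, {ω₁, ω₃}, {ω₂, ω₃}, Ω }

Check:
Start: 𝒢 ∪ {∅, Ω} = { ∅, {ω₁}, {ω₃}, {ω₂, ω₃}, Ω }.
Pass 1: +2 →
  {ω₁, ω₂}  = complement {ω₃}
  {ω₁, ω₃}  = {ω₃} ∪ {ω₁}
  |family| = 7
Pass 2 adds 1:
  {ω₂}  = complement {ω₁, ω₃}
  |family| = 8
Pass 3: already closed under ᶜ and ∪.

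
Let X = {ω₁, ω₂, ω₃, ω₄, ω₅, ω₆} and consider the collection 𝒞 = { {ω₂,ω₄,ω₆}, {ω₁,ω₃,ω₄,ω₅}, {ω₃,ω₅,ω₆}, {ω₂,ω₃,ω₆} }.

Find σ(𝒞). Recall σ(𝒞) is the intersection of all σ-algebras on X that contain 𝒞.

Begin from { ∅, {ω₂,ω₃,ω₆}, {ω₂,ω₄,ω₆}, {ω₃,ω₅,ω₆}, {ω₁,ω₃,ω₄,ω₅}, X } (that is, 𝒞 plus ∅ and X).
Step 1: +8 →
  {ω₂,ω₆}  = {ω₁,ω₃,ω₄,ω₅}ᶜ
  {ω₁,ω₂,ω₄}  = {ω₃,ω₅,ω₆}ᶜ
  {ω₁,ω₃,ω₅}  = {ω₂,ω₄,ω₆}ᶜ
  {ω₁,ω₄,ω₅}  = {ω₂,ω₃,ω₆}ᶜ
  {ω₂,ω₃,ω₄,ω₆}  = {ω₂,ω₄,ω₆} ∪ {ω₂,ω₃,ω₆}
  {ω₂,ω₃,ω₅,ω₆}  = {ω₃,ω₅,ω₆} ∪ {ω₂,ω₃,ω₆}
  {ω₁,ω₃,ω₄,ω₅,ω₆}  = {ω₁,ω₃,ω₄,ω₅} ∪ {ω₃,ω₅,ω₆}
  {ω₂,ω₃,ω₄,ω₅,ω₆}  = {ω₂,ω₄,ω₆} ∪ {ω₃,ω₅,ω₆}
  — 14 sets.
Step 2 adds 11:
  {ω₁}  = {ω₂,ω₃,ω₄,ω₅,ω₆}ᶜ
  {ω₂}  = {ω₁,ω₃,ω₄,ω₅,ω₆}ᶜ
  {ω₁,ω₄}  = {ω₂,ω₃,ω₅,ω₆}ᶜ
  {ω₁,ω₅}  = {ω₂,ω₃,ω₄,ω₆}ᶜ
  {ω₁,ω₂,ω₄,ω₅}  = {ω₁,ω₄,ω₅} ∪ {ω₁,ω₂,ω₄}
  {ω₁,ω₂,ω₄,ω₆}  = {ω₂,ω₄,ω₆} ∪ {ω₁,ω₂,ω₄}
  {ω₁,ω₃,ω₅,ω₆}  = {ω₁,ω₃,ω₅} ∪ {ω₃,ω₅,ω₆}
  {ω₁,ω₂,ω₃,ω₄,ω₅}  = {ω₁,ω₃,ω₅} ∪ {ω₁,ω₂,ω₄}
  {ω₁,ω₂,ω₃,ω₄,ω₆}  = {ω₂,ω₃,ω₆} ∪ {ω₁,ω₂,ω₄}
  {ω₁,ω₂,ω₃,ω₅,ω₆}  = {ω₂,ω₃,ω₆} ∪ {ω₁,ω₃,ω₅}
  {ω₁,ω₂,ω₄,ω₅,ω₆}  = {ω₁,ω₄,ω₅} ∪ {ω₂,ω₄,ω₆}
  — 25 sets.
Step 3 (13 new):
  {ω₃}  = {ω₁,ω₂,ω₄,ω₅,ω₆}ᶜ
  {ω₄}  = {ω₁,ω₂,ω₃,ω₅,ω₆}ᶜ
  {ω₅}  = {ω₁,ω₂,ω₃,ω₄,ω₆}ᶜ
  {ω₆}  = {ω₁,ω₂,ω₃,ω₄,ω₅}ᶜ
  {ω₁,ω₂}  = {ω₂} ∪ {ω₁}
  {ω₂,ω₄}  = {ω₁,ω₃,ω₅,ω₆}ᶜ
  {ω₃,ω₅}  = {ω₁,ω₂,ω₄,ω₆}ᶜ
  {ω₃,ω₆}  = {ω₁,ω₂,ω₄,ω₅}ᶜ
  {ω₁,ω₂,ω₅}  = {ω₂} ∪ {ω₁,ω₅}
  {ω₁,ω₂,ω₆}  = {ω₂,ω₆} ∪ {ω₁}
  {ω₁,ω₂,ω₃,ω₅}  = {ω₁,ω₃,ω₅} ∪ {ω₂}
  {ω₁,ω₂,ω₃,ω₆}  = {ω₂,ω₃,ω₆} ∪ {ω₁}
  {ω₁,ω₂,ω₅,ω₆}  = {ω₁,ω₅} ∪ {ω₂,ω₆}
  — 38 sets.
Step 4 (25 new):
  {ω₁,ω₃}  = {ω₃} ∪ {ω₁}
  {ω₁,ω₆}  = {ω₁} ∪ {ω₆}
  {ω₂,ω₃}  = {ω₂} ∪ {ω₃}
  {ω₂,ω₅}  = {ω₂} ∪ {ω₅}
  {ω₃,ω₄}  = {ω₁,ω₂,ω₅,ω₆}ᶜ
  {ω₄,ω₅}  = {ω₁,ω₂,ω₃,ω₆}ᶜ
  {ω₄,ω₆}  = {ω₁,ω₂,ω₃,ω₅}ᶜ
  {ω₅,ω₆}  = {ω₆} ∪ {ω₅}
  {ω₁,ω₂,ω₃}  = {ω₁,ω₂} ∪ {ω₃}
  {ω₁,ω₃,ω₄}  = {ω₃} ∪ {ω₁,ω₄}
  {ω₁,ω₃,ω₆}  = {ω₃,ω₆} ∪ {ω₁}
  {ω₁,ω₄,ω₆}  = {ω₁,ω₄} ∪ {ω₆}
  {ω₁,ω₅,ω₆}  = {ω₁,ω₅} ∪ {ω₆}
  {ω₂,ω₃,ω₄}  = {ω₃} ∪ {ω₂,ω₄}
  {ω₂,ω₃,ω₅}  = {ω₂} ∪ {ω₃,ω₅}
  {ω₂,ω₄,ω₅}  = {ω₂,ω₄} ∪ {ω₅}
  {ω₂,ω₅,ω₆}  = {ω₂,ω₆} ∪ {ω₅}
  {ω₃,ω₄,ω₅}  = {ω₁,ω₂,ω₆}ᶜ
  {ω₃,ω₄,ω₆}  = {ω₁,ω₂,ω₅}ᶜ
  {ω₁,ω₂,ω₃,ω₄}  = {ω₁,ω₂,ω₄} ∪ {ω₃}
  {ω₁,ω₃,ω₄,ω₆}  = {ω₃,ω₆} ∪ {ω₁,ω₄}
  {ω₁,ω₄,ω₅,ω₆}  = {ω₁,ω₄,ω₅} ∪ {ω₆}
  {ω₂,ω₃,ω₄,ω₅}  = {ω₃,ω₅} ∪ {ω₂,ω₄}
  {ω₂,ω₄,ω₅,ω₆}  = {ω₂,ω₄,ω₆} ∪ {ω₅}
  {ω₃,ω₄,ω₅,ω₆}  = {ω₁,ω₂}ᶜ
  — 63 sets.
Step 5 (1 new):
  {ω₄,ω₅,ω₆}  = {ω₁,ω₂,ω₃}ᶜ
  — 64 sets.
Step 6: stable.

Therefore σ(𝒞) = { ∅, {ω₁}, {ω₂}, {ω₃}, {ω₄}, {ω₅}, {ω₆}, {ω₁,ω₂}, {ω₁,ω₃}, {ω₁,ω₄}, {ω₁,ω₅}, {ω₁,ω₆}, {ω₂,ω₃}, {ω₂,ω₄}, {ω₂,ω₅}, {ω₂,ω₆}, {ω₃,ω₄}, {ω₃,ω₅}, {ω₃,ω₆}, {ω₄,ω₅}, {ω₄,ω₆}, {ω₅,ω₆}, {ω₁,ω₂,ω₃}, {ω₁,ω₂,ω₄}, {ω₁,ω₂,ω₅}, {ω₁,ω₂,ω₆}, {ω₁,ω₃,ω₄}, {ω₁,ω₃,ω₅}, {ω₁,ω₃,ω₆}, {ω₁,ω₄,ω₅}, {ω₁,ω₄,ω₆}, {ω₁,ω₅,ω₆}, {ω₂,ω₃,ω₄}, {ω₂,ω₃,ω₅}, {ω₂,ω₃,ω₆}, {ω₂,ω₄,ω₅}, {ω₂,ω₄,ω₆}, {ω₂,ω₅,ω₆}, {ω₃,ω₄,ω₅}, {ω₃,ω₄,ω₆}, {ω₃,ω₅,ω₆}, {ω₄,ω₅,ω₆}, {ω₁,ω₂,ω₃,ω₄}, {ω₁,ω₂,ω₃,ω₅}, {ω₁,ω₂,ω₃,ω₆}, {ω₁,ω₂,ω₄,ω₅}, {ω₁,ω₂,ω₄,ω₆}, {ω₁,ω₂,ω₅,ω₆}, {ω₁,ω₃,ω₄,ω₅}, {ω₁,ω₃,ω₄,ω₆}, {ω₁,ω₃,ω₅,ω₆}, {ω₁,ω₄,ω₅,ω₆}, {ω₂,ω₃,ω₄,ω₅}, {ω₂,ω₃,ω₄,ω₆}, {ω₂,ω₃,ω₅,ω₆}, {ω₂,ω₄,ω₅,ω₆}, {ω₃,ω₄,ω₅,ω₆}, {ω₁,ω₂,ω₃,ω₄,ω₅}, {ω₁,ω₂,ω₃,ω₄,ω₆}, {ω₁,ω₂,ω₃,ω₅,ω₆}, {ω₁,ω₂,ω₄,ω₅,ω₆}, {ω₁,ω₃,ω₄,ω₅,ω₆}, {ω₂,ω₃,ω₄,ω₅,ω₆}, X } (|σ(𝒞)| = 64).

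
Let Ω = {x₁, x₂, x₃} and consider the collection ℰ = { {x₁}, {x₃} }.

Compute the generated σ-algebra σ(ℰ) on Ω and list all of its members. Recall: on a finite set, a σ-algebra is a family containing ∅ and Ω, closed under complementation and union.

Answer: σ(ℰ) = { {}, {x₁}, {x₂}, {x₃}, {x₁, x₂}, {x₁, x₃}, {x₂, x₃}, Ω }

Check:
Seed the family with ℰ together with ∅ and Ω: { {}, {x₁}, {x₃}, Ω }.
Round 1. New:
  {x₁, x₂}  = ᶜ of {x₃}
  {x₁, x₃}  = {x₃} ∪ {x₁}
  {x₂, x₃}  = ᶜ of {x₁}
  [7 total]
Round 2: 1 new —
  {x₂}  = ᶜ of {x₁, x₃}
  [8 total]
Round 3: no new sets; the family is a σ-algebra.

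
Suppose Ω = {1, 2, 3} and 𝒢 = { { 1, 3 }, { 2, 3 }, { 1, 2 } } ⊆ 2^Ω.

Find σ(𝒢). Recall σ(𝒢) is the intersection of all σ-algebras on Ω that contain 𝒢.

Begin from { {  }, { 1, 2 }, { 1, 3 }, { 2, 3 }, Ω } (that is, 𝒢 plus ∅ and Ω).
Step 1 adds 3:
  { 1 }  = complement { 2, 3 }
  { 2 }  = complement { 1, 3 }
  { 3 }  = complement { 1, 2 }
  [8 total]
Step 2: closed — nothing new.

|σ(𝒢)| = 8.  σ(𝒢) = { {  }, { 1 }, { 2 }, { 3 }, { 1, 2 }, { 1, 3 }, { 2, 3 }, Ω }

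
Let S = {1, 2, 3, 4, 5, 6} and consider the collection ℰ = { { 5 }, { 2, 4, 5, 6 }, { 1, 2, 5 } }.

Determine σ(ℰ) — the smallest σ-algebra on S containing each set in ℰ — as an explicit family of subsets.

Take S₀ = ℰ ∪ {∅, S} = { {}, { 5 }, { 1, 2, 5 }, { 2, 4, 5, 6 }, S }.
Round 1: +4 →
  { 1, 3 }  = S∖{ 2, 4, 5, 6 }
  { 3, 4, 6 }  = S∖{ 1, 2, 5 }
  { 1, 2, 3, 4, 6 }  = S∖{ 5 }
  { 1, 2, 4, 5, 6 }  = { 1, 2, 5 } ∪ { 2, 4, 5, 6 }
  [9 total]
Round 2 (6 new):
  { 3 }  = S∖{ 1, 2, 4, 5, 6 }
  { 1, 3, 5 }  = { 5 } ∪ { 1, 3 }
  { 1, 2, 3, 5 }  = { 1, 2, 5 } ∪ { 1, 3 }
  { 1, 3, 4, 6 }  = { 1, 3 } ∪ { 3, 4, 6 }
  { 3, 4, 5, 6 }  = { 5 } ∪ { 3, 4, 6 }
  { 2, 3, 4, 5, 6 }  = { 2, 4, 5, 6 } ∪ { 3, 4, 6 }
  [15 total]
Round 3 adds 7:
  { 1 }  = S∖{ 2, 3, 4, 5, 6 }
  { 1, 2 }  = S∖{ 3, 4, 5, 6 }
  { 2, 5 }  = S∖{ 1, 3, 4, 6 }
  { 3, 5 }  = { 3 } ∪ { 5 }
  { 4, 6 }  = S∖{ 1, 2, 3, 5 }
  { 2, 4, 6 }  = S∖{ 1, 3, 5 }
  { 1, 3, 4, 5, 6 }  = { 1, 3 } ∪ { 3, 4, 5, 6 }
  [22 total]
Round 4: +8 →
  { 2 }  = S∖{ 1, 3, 4, 5, 6 }
  { 1, 5 }  = { 5 } ∪ { 1 }
  { 1, 2, 3 }  = { 1, 3 } ∪ { 1, 2 }
  { 1, 4, 6 }  = { 4, 6 } ∪ { 1 }
  { 2, 3, 5 }  = { 2, 5 } ∪ { 3, 5 }
  { 4, 5, 6 }  = { 4, 6 } ∪ { 5 }
  { 1, 2, 4, 6 }  = S∖{ 3, 5 }
  { 2, 3, 4, 6 }  = { 2, 4, 6 } ∪ { 3, 4, 6 }
  [30 total]
Round 5: 2 new —
  { 2, 3 }  = { 2 } ∪ { 3 }
  { 1, 4, 5, 6 }  = { 1, 4, 6 } ∪ { 5 }
  [32 total]
Round 6: already closed under ᶜ and ∪.

Hence σ(ℰ) has 32 members: { {}, { 1 }, { 2 }, { 3 }, { 5 }, { 1, 2 }, { 1, 3 }, { 1, 5 }, { 2, 3 }, { 2, 5 }, { 3, 5 }, { 4, 6 }, { 1, 2, 3 }, { 1, 2, 5 }, { 1, 3, 5 }, { 1, 4, 6 }, { 2, 3, 5 }, { 2, 4, 6 }, { 3, 4, 6 }, { 4, 5, 6 }, { 1, 2, 3, 5 }, { 1, 2, 4, 6 }, { 1, 3, 4, 6 }, { 1, 4, 5, 6 }, { 2, 3, 4, 6 }, { 2, 4, 5, 6 }, { 3, 4, 5, 6 }, { 1, 2, 3, 4, 6 }, { 1, 2, 4, 5, 6 }, { 1, 3, 4, 5, 6 }, { 2, 3, 4, 5, 6 }, S }.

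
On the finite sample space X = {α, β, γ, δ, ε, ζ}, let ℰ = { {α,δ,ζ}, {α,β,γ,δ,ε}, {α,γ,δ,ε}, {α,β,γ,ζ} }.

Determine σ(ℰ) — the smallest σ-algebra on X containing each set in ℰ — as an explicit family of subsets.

Start: ℰ ∪ {∅, X} = { {}, {α,δ,ζ}, {α,β,γ,ζ}, {α,γ,δ,ε}, {α,β,γ,δ,ε}, X }.
Step 1 adds 6:
  {ζ}  = {α,β,γ,δ,ε}ᶜ
  {β,ζ}  = {α,γ,δ,ε}ᶜ
  {δ,ε}  = {α,β,γ,ζ}ᶜ
  {β,γ,ε}  = {α,δ,ζ}ᶜ
  {α,β,γ,δ,ζ}  = {α,δ,ζ} ∪ {α,β,γ,ζ}
  {α,γ,δ,ε,ζ}  = {α,γ,δ,ε} ∪ {α,δ,ζ}
  — 12 sets.
Step 2: +9 →
  {β}  = {α,γ,δ,ε,ζ}ᶜ
  {ε}  = {α,β,γ,δ,ζ}ᶜ
  {δ,ε,ζ}  = {ζ} ∪ {δ,ε}
  {α,β,δ,ζ}  = {β,ζ} ∪ {α,δ,ζ}
  {α,δ,ε,ζ}  = {α,δ,ζ} ∪ {δ,ε}
  {β,γ,δ,ε}  = {δ,ε} ∪ {β,γ,ε}
  {β,γ,ε,ζ}  = {β,ζ} ∪ {β,γ,ε}
  {β,δ,ε,ζ}  = {β,ζ} ∪ {δ,ε}
  {α,β,γ,ε,ζ}  = {α,β,γ,ζ} ∪ {β,γ,ε}
  — 21 sets.
Step 3. New:
  {δ}  = {α,β,γ,ε,ζ}ᶜ
  {α,γ}  = {β,δ,ε,ζ}ᶜ
  {α,δ}  = {β,γ,ε,ζ}ᶜ
  {α,ζ}  = {β,γ,δ,ε}ᶜ
  {β,γ}  = {α,δ,ε,ζ}ᶜ
  {β,ε}  = {β} ∪ {ε}
  {γ,ε}  = {α,β,δ,ζ}ᶜ
  {ε,ζ}  = {ζ} ∪ {ε}
  {α,β,γ}  = {δ,ε,ζ}ᶜ
  {β,δ,ε}  = {β} ∪ {δ,ε}
  {β,ε,ζ}  = {β,ζ} ∪ {ε}
  {α,β,δ,ε,ζ}  = {α,δ,ε,ζ} ∪ {β}
  {β,γ,δ,ε,ζ}  = {δ,ε} ∪ {β,γ,ε,ζ}
  — 34 sets.
Step 4 (23 new):
  {α}  = {β,γ,δ,ε,ζ}ᶜ
  {γ}  = {α,β,δ,ε,ζ}ᶜ
  {β,δ}  = {β} ∪ {δ}
  {δ,ζ}  = {ζ} ∪ {δ}
  {α,β,δ}  = {β} ∪ {α,δ}
  {α,β,ζ}  = {α,ζ} ∪ {β}
  {α,γ,δ}  = {β,ε,ζ}ᶜ
  {α,γ,ε}  = {ε} ∪ {α,γ}
  {α,γ,ζ}  = {β,δ,ε}ᶜ
  {α,δ,ε}  = {ε} ∪ {α,δ}
  {α,ε,ζ}  = {ε,ζ} ∪ {α,ζ}
  {β,γ,δ}  = {β,γ} ∪ {δ}
  {β,γ,ζ}  = {β,ζ} ∪ {β,γ}
  {β,δ,ζ}  = {β,ζ} ∪ {δ}
  {γ,δ,ε}  = {δ,ε} ∪ {γ,ε}
  {γ,ε,ζ}  = {ε,ζ} ∪ {γ,ε}
  {α,β,γ,δ}  = {ε,ζ}ᶜ
  {α,β,γ,ε}  = {β,ε} ∪ {α,β,γ}
  {α,β,δ,ε}  = {β,ε} ∪ {α,δ}
  {α,β,ε,ζ}  = {β,ε} ∪ {α,ζ}
  {α,γ,δ,ζ}  = {β,ε}ᶜ
  {α,γ,ε,ζ}  = {ε,ζ} ∪ {α,γ}
  {γ,δ,ε,ζ}  = {γ,ε} ∪ {δ,ε,ζ}
  — 57 sets.
Step 5. New:
  {α,β}  = {γ,δ,ε,ζ}ᶜ
  {α,ε}  = {ε} ∪ {α}
  {γ,δ}  = {α,β,ε,ζ}ᶜ
  {γ,ζ}  = {α,β,δ,ε}ᶜ
  {α,β,ε}  = {β,ε} ∪ {α}
  {γ,δ,ζ}  = {δ,ζ} ∪ {γ}
  {β,γ,δ,ζ}  = {β,δ,ζ} ∪ {β,γ,δ}
  — 64 sets.
Step 6: already closed under ᶜ and ∪.

σ(ℰ) = { {}, {α}, {β}, {γ}, {δ}, {ε}, {ζ}, {α,β}, {α,γ}, {α,δ}, {α,ε}, {α,ζ}, {β,γ}, {β,δ}, {β,ε}, {β,ζ}, {γ,δ}, {γ,ε}, {γ,ζ}, {δ,ε}, {δ,ζ}, {ε,ζ}, {α,β,γ}, {α,β,δ}, {α,β,ε}, {α,β,ζ}, {α,γ,δ}, {α,γ,ε}, {α,γ,ζ}, {α,δ,ε}, {α,δ,ζ}, {α,ε,ζ}, {β,γ,δ}, {β,γ,ε}, {β,γ,ζ}, {β,δ,ε}, {β,δ,ζ}, {β,ε,ζ}, {γ,δ,ε}, {γ,δ,ζ}, {γ,ε,ζ}, {δ,ε,ζ}, {α,β,γ,δ}, {α,β,γ,ε}, {α,β,γ,ζ}, {α,β,δ,ε}, {α,β,δ,ζ}, {α,β,ε,ζ}, {α,γ,δ,ε}, {α,γ,δ,ζ}, {α,γ,ε,ζ}, {α,δ,ε,ζ}, {β,γ,δ,ε}, {β,γ,δ,ζ}, {β,γ,ε,ζ}, {β,δ,ε,ζ}, {γ,δ,ε,ζ}, {α,β,γ,δ,ε}, {α,β,γ,δ,ζ}, {α,β,γ,ε,ζ}, {α,β,δ,ε,ζ}, {α,γ,δ,ε,ζ}, {β,γ,δ,ε,ζ}, X }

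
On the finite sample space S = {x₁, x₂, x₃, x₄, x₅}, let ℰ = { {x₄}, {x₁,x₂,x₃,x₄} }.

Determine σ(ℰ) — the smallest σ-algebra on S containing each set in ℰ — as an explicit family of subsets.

Answer: σ(ℰ) = { ∅, {x₄}, {x₅}, {x₄,x₅}, {x₁,x₂,x₃}, {x₁,x₂,x₃,x₄}, {x₁,x₂,x₃,x₅}, S }

Working:
Begin from { ∅, {x₄}, {x₁,x₂,x₃,x₄}, S } (that is, ℰ plus ∅ and S).
Step 1 (2 new):
  {x₅}  = complement {x₁,x₂,x₃,x₄}
  {x₁,x₂,x₃,x₅}  = complement {x₄}
  [6 total]
Step 2. New:
  {x₄,x₅}  = {x₄} ∪ {x₅}
  [7 total]
Step 3: 1 new —
  {x₁,x₂,x₃}  = complement {x₄,x₅}
  [8 total]
Step 4: already closed under ᶜ and ∪.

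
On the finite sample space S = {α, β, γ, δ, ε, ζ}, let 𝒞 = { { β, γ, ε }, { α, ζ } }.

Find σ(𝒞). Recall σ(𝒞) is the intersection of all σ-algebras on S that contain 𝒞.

Take S₀ = 𝒞 ∪ {∅, S} = { {}, { α, ζ }, { β, γ, ε }, S }.
Step 1 adds 3:
  { α, δ, ζ }  = complement { β, γ, ε }
  { β, γ, δ, ε }  = complement { α, ζ }
  { α, β, γ, ε, ζ }  = { β, γ, ε } ∪ { α, ζ }
  — 7 sets.
Step 2: +1 →
  { δ }  = complement { α, β, γ, ε, ζ }
  — 8 sets.
After Step 3 the family is unchanged; done.

|σ(𝒞)| = 8.  σ(𝒞) = { {}, { δ }, { α, ζ }, { α, δ, ζ }, { β, γ, ε }, { β, γ, δ, ε }, { α, β, γ, ε, ζ }, S }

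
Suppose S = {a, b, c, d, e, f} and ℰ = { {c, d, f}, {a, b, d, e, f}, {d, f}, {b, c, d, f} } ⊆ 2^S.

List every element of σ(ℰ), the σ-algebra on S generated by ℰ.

|σ(ℰ)| = 16.  σ(ℰ) = { ∅, {b}, {c}, {a, e}, {b, c}, {d, f}, {a, b, e}, {a, c, e}, {b, d, f}, {c, d, f}, {a, b, c, e}, {a, d, e, f}, {b, c, d, f}, {a, b, d, e, f}, {a, c, d, e, f}, S }

Working:
Start: ℰ ∪ {∅, S} = { ∅, {d, f}, {c, d, f}, {b, c, d, f}, {a, b, d, e, f}, S }.
Round 1 adds 4:
  {c}  = complement {a, b, d, e, f}
  {a, e}  = complement {b, c, d, f}
  {a, b, e}  = complement {c, d, f}
  {a, b, c, e}  = complement {d, f}
Round 2 (3 new):
  {a, c, e}  = {c} ∪ {a, e}
  {a, d, e, f}  = {a, e} ∪ {d, f}
  {a, c, d, e, f}  = {a, e} ∪ {c, d, f}
Round 3 adds 3:
  {b}  = complement {a, c, d, e, f}
  {b, c}  = complement {a, d, e, f}
  {b, d, f}  = complement {a, c, e}
Round 4: no new sets; the family is a σ-algebra.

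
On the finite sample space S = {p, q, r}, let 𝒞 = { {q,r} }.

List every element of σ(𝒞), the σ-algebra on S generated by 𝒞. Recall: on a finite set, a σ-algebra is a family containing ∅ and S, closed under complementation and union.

σ(𝒞) (4 sets): { {}, {p}, {q,r}, S }

Trace:
Begin from { {}, {q,r}, S } (that is, 𝒞 plus ∅ and S).
Round 1: +1 →
  {p}  = {q,r}ᶜ
Round 2: no new sets; the family is a σ-algebra.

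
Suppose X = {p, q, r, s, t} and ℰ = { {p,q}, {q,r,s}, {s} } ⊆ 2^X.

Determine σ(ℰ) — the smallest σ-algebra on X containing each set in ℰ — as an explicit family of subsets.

Seed the family with ℰ together with ∅ and X: { ∅, {s}, {p,q}, {q,r,s}, X }.
Iteration 1 (5 new):
  {p,t}  = ᶜ of {q,r,s}
  {p,q,s}  = {p,q} ∪ {s}
  {r,s,t}  = ᶜ of {p,q}
  {p,q,r,s}  = {q,r,s} ∪ {p,q}
  {p,q,r,t}  = ᶜ of {s}
Iteration 2 (7 new):
  {t}  = ᶜ of {p,q,r,s}
  {r,t}  = ᶜ of {p,q,s}
  {p,q,t}  = {p,q} ∪ {p,t}
  {p,s,t}  = {p,t} ∪ {s}
  {p,q,s,t}  = {p,q,s} ∪ {p,t}
  {p,r,s,t}  = {r,s,t} ∪ {p,t}
  {q,r,s,t}  = {r,s,t} ∪ {q,r,s}
Iteration 3. New:
  {p}  = ᶜ of {q,r,s,t}
  {q}  = ᶜ of {p,r,s,t}
  {r}  = ᶜ of {p,q,s,t}
  {q,r}  = ᶜ of {p,s,t}
  {r,s}  = ᶜ of {p,q,t}
  {s,t}  = {s} ∪ {t}
  {p,r,t}  = {p,t} ∪ {r,t}
Iteration 4: 8 new —
  {p,r}  = {r} ∪ {p}
  {p,s}  = {s} ∪ {p}
  {q,s}  = ᶜ of {p,r,t}
  {q,t}  = {q} ∪ {t}
  {p,q,r}  = ᶜ of {s,t}
  {p,r,s}  = {r,s} ∪ {p}
  {q,r,t}  = {q} ∪ {r,t}
  {q,s,t}  = {q} ∪ {s,t}
Iteration 5: closed — nothing new.

Therefore σ(ℰ) = { ∅, {p}, {q}, {r}, {s}, {t}, {p,q}, {p,r}, {p,s}, {p,t}, {q,r}, {q,s}, {q,t}, {r,s}, {r,t}, {s,t}, {p,q,r}, {p,q,s}, {p,q,t}, {p,r,s}, {p,r,t}, {p,s,t}, {q,r,s}, {q,r,t}, {q,s,t}, {r,s,t}, {p,q,r,s}, {p,q,r,t}, {p,q,s,t}, {p,r,s,t}, {q,r,s,t}, X } (|σ(ℰ)| = 32).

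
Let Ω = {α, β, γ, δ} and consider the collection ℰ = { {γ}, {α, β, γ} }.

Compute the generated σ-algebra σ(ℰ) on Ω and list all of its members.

Take S₀ = ℰ ∪ {∅, Ω} = { {}, {γ}, {α, β, γ}, Ω }.
Round 1 adds 2:
  {δ}  = ᶜ of {α, β, γ}
  {α, β, δ}  = ᶜ of {γ}
  [6 total]
Round 2: +1 →
  {γ, δ}  = {γ} ∪ {δ}
  [7 total]
Round 3: +1 →
  {α, β}  = ᶜ of {γ, δ}
  [8 total]
Round 4: stable.

|σ(ℰ)| = 8.  σ(ℰ) = { {}, {γ}, {δ}, {α, β}, {γ, δ}, {α, β, γ}, {α, β, δ}, Ω }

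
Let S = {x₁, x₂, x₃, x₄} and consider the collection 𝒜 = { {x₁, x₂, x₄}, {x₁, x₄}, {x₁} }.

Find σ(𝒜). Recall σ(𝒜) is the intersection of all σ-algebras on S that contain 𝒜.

σ(𝒜) = { ∅, {x₁}, {x₂}, {x₃}, {x₄}, {x₁, x₂}, {x₁, x₃}, {x₁, x₄}, {x₂, x₃}, {x₂, x₄}, {x₃, x₄}, {x₁, x₂, x₃}, {x₁, x₂, x₄}, {x₁, x₃, x₄}, {x₂, x₃, x₄}, S }

Working:
Start: 𝒜 ∪ {∅, S} = { ∅, {x₁}, {x₁, x₄}, {x₁, x₂, x₄}, S }.
Pass 1 adds 3:
  {x₃}  = complement {x₁, x₂, x₄}
  {x₂, x₃}  = complement {x₁, x₄}
  {x₂, x₃, x₄}  = complement {x₁}
  [8 total]
Pass 2 adds 3:
  {x₁, x₃}  = {x₃} ∪ {x₁}
  {x₁, x₂, x₃}  = {x₂, x₃} ∪ {x₁}
  {x₁, x₃, x₄}  = {x₃} ∪ {x₁, x₄}
  [11 total]
Pass 3: +3 →
  {x₂}  = complement {x₁, x₃, x₄}
  {x₄}  = complement {x₁, x₂, x₃}
  {x₂, x₄}  = complement {x₁, x₃}
  [14 total]
Pass 4: +2 →
  {x₁, x₂}  = {x₂} ∪ {x₁}
  {x₃, x₄}  = {x₃} ∪ {x₄}
  [16 total]
Pass 5: no new sets; the family is a σ-algebra.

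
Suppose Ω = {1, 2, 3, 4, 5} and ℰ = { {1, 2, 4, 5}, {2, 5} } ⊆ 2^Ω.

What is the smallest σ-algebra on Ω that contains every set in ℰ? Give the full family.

Begin from { {}, {2, 5}, {1, 2, 4, 5}, Ω } (that is, ℰ plus ∅ and Ω).
Round 1: 2 new —
  {3}  = complement {1, 2, 4, 5}
  {1, 3, 4}  = complement {2, 5}
  (now 6)
Round 2: +1 →
  {2, 3, 5}  = {3} ∪ {2, 5}
  (now 7)
Round 3 adds 1:
  {1, 4}  = complement {2, 3, 5}
  (now 8)
After Round 4 the family is unchanged; done.

σ(ℰ) = { {}, {3}, {1, 4}, {2, 5}, {1, 3, 4}, {2, 3, 5}, {1, 2, 4, 5}, Ω }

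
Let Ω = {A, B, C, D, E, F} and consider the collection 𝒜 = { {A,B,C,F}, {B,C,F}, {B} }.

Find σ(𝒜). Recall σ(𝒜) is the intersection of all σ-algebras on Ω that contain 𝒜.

|σ(𝒜)| = 16.  σ(𝒜) = { {}, {A}, {B}, {A,B}, {C,F}, {D,E}, {A,C,F}, {A,D,E}, {B,C,F}, {B,D,E}, {A,B,C,F}, {A,B,D,E}, {C,D,E,F}, {A,C,D,E,F}, {B,C,D,E,F}, Ω }

Trace:
Start: 𝒜 ∪ {∅, Ω} = { {}, {B}, {B,C,F}, {A,B,C,F}, Ω }.
Iteration 1. New:
  {D,E}  = ᶜ of {A,B,C,F}
  {A,D,E}  = ᶜ of {B,C,F}
  {A,C,D,E,F}  = ᶜ of {B}
  (now 8)
Iteration 2. New:
  {B,D,E}  = {B} ∪ {D,E}
  {A,B,D,E}  = {A,D,E} ∪ {B}
  {B,C,D,E,F}  = {B,C,F} ∪ {D,E}
  (now 11)
Iteration 3: +3 →
  {A}  = ᶜ of {B,C,D,E,F}
  {C,F}  = ᶜ of {A,B,D,E}
  {A,C,F}  = ᶜ of {B,D,E}
  (now 14)
Iteration 4 adds 2:
  {A,B}  = {B} ∪ {A}
  {C,D,E,F}  = {D,E} ∪ {C,F}
  (now 16)
Iteration 5: no new sets; the family is a σ-algebra.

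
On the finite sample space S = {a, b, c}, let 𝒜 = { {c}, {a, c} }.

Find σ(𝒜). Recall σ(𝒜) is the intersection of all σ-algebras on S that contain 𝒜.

σ(𝒜) (8 sets): { {}, {a}, {b}, {c}, {a, b}, {a, c}, {b, c}, S }

Working:
Initial family (4 sets): { {}, {c}, {a, c}, S }.
Step 1 (2 new):
  {b}  = complement {a, c}
  {a, b}  = complement {c}
  — 6 sets.
Step 2: +1 →
  {b, c}  = {c} ∪ {b}
  — 7 sets.
Step 3 (1 new):
  {a}  = complement {b, c}
  — 8 sets.
After Step 4 the family is unchanged; done.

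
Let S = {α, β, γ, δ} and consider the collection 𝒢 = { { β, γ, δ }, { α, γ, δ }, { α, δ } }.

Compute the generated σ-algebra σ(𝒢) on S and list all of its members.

Answer: σ(𝒢) = { {  }, { α }, { β }, { γ }, { δ }, { α, β }, { α, γ }, { α, δ }, { β, γ }, { β, δ }, { γ, δ }, { α, β, γ }, { α, β, δ }, { α, γ, δ }, { β, γ, δ }, S }

Working:
Initial family (5 sets): { {  }, { α, δ }, { α, γ, δ }, { β, γ, δ }, S }.
Iteration 1 adds 3:
  { α }  = { β, γ, δ }ᶜ
  { β }  = { α, γ, δ }ᶜ
  { β, γ }  = { α, δ }ᶜ
  — 8 sets.
Iteration 2: 3 new —
  { α, β }  = { β } ∪ { α }
  { α, β, γ }  = { β, γ } ∪ { α }
  { α, β, δ }  = { β } ∪ { α, δ }
  — 11 sets.
Iteration 3 (3 new):
  { γ }  = { α, β, δ }ᶜ
  { δ }  = { α, β, γ }ᶜ
  { γ, δ }  = { α, β }ᶜ
  — 14 sets.
Iteration 4 (2 new):
  { α, γ }  = { γ } ∪ { α }
  { β, δ }  = { δ } ∪ { β }
  — 16 sets.
Iteration 5 adds nothing — fixpoint reached.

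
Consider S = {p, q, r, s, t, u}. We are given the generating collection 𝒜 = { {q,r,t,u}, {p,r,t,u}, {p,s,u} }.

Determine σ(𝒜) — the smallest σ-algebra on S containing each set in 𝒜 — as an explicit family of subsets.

Seed the family with 𝒜 together with ∅ and S: { {}, {p,s,u}, {p,r,t,u}, {q,r,t,u}, S }.
Round 1: 5 new —
  {p,s}  = S∖{q,r,t,u}
  {q,s}  = S∖{p,r,t,u}
  {q,r,t}  = S∖{p,s,u}
  {p,q,r,t,u}  = {p,r,t,u} ∪ {q,r,t,u}
  {p,r,s,t,u}  = {p,r,t,u} ∪ {p,s,u}
  (now 10)
Round 2: 7 new —
  {q}  = S∖{p,r,s,t,u}
  {s}  = S∖{p,q,r,t,u}
  {p,q,s}  = {p,s} ∪ {q,s}
  {p,q,s,u}  = {p,s,u} ∪ {q,s}
  {q,r,s,t}  = {q,r,t} ∪ {q,s}
  {p,q,r,s,t}  = {q,r,t} ∪ {p,s}
  {q,r,s,t,u}  = {q,s} ∪ {q,r,t,u}
  (now 17)
Round 3: 5 new —
  {p}  = S∖{q,r,s,t,u}
  {u}  = S∖{p,q,r,s,t}
  {p,u}  = S∖{q,r,s,t}
  {r,t}  = S∖{p,q,s,u}
  {r,t,u}  = S∖{p,q,s}
  (now 22)
Round 4: +10 →
  {p,q}  = {p} ∪ {q}
  {q,u}  = {q} ∪ {u}
  {s,u}  = {u} ∪ {s}
  {p,q,u}  = {p,u} ∪ {q}
  {p,r,t}  = {p} ∪ {r,t}
  {q,s,u}  = {u} ∪ {q,s}
  {r,s,t}  = {s} ∪ {r,t}
  {p,q,r,t}  = {p} ∪ {q,r,t}
  {p,r,s,t}  = {p,s} ∪ {r,t}
  {r,s,t,u}  = {r,t,u} ∪ {s}
  (now 32)
Round 5: stable.

Therefore σ(𝒜) = { {}, {p}, {q}, {s}, {u}, {p,q}, {p,s}, {p,u}, {q,s}, {q,u}, {r,t}, {s,u}, {p,q,s}, {p,q,u}, {p,r,t}, {p,s,u}, {q,r,t}, {q,s,u}, {r,s,t}, {r,t,u}, {p,q,r,t}, {p,q,s,u}, {p,r,s,t}, {p,r,t,u}, {q,r,s,t}, {q,r,t,u}, {r,s,t,u}, {p,q,r,s,t}, {p,q,r,t,u}, {p,r,s,t,u}, {q,r,s,t,u}, S } (|σ(𝒜)| = 32).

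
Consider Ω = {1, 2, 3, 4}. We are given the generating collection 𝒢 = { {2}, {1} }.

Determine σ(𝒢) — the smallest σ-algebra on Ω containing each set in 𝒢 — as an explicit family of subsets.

Seed the family with 𝒢 together with ∅ and Ω: { {}, {1}, {2}, Ω }.
Pass 1 adds 3:
  {1, 2}  = {2} ∪ {1}
  {1, 3, 4}  = ᶜ of {2}
  {2, 3, 4}  = ᶜ of {1}
  |family| = 7
Pass 2 adds 1:
  {3, 4}  = ᶜ of {1, 2}
  |family| = 8
Pass 3: closed — nothing new.

Hence σ(𝒢) has 8 members: { {}, {1}, {2}, {1, 2}, {3, 4}, {1, 3, 4}, {2, 3, 4}, Ω }.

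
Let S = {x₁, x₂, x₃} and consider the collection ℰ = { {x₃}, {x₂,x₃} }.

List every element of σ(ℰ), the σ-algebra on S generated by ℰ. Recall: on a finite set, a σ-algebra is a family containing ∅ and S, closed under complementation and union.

|σ(ℰ)| = 8.  σ(ℰ) = { {}, {x₁}, {x₂}, {x₃}, {x₁,x₂}, {x₁,x₃}, {x₂,x₃}, S }

Check:
Initial family (4 sets): { {}, {x₃}, {x₂,x₃}, S }.
Round 1: 2 new —
  {x₁}  = ᶜ of {x₂,x₃}
  {x₁,x₂}  = ᶜ of {x₃}
Round 2 adds 1:
  {x₁,x₃}  = {x₃} ∪ {x₁}
Round 3. New:
  {x₂}  = ᶜ of {x₁,x₃}
Round 4: closed — nothing new.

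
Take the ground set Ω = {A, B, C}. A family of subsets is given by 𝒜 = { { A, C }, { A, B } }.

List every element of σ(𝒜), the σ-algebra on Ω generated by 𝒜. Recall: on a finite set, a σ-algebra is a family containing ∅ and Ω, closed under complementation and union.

σ(𝒜) (8 sets): { ∅, { A }, { B }, { C }, { A, B }, { A, C }, { B, C }, Ω }

Derivation:
Initial family (4 sets): { ∅, { A, B }, { A, C }, Ω }.
Round 1. New:
  { B }  = { A, C }ᶜ
  { C }  = { A, B }ᶜ
  [6 total]
Round 2 adds 1:
  { B, C }  = { C } ∪ { B }
  [7 total]
Round 3 adds 1:
  { A }  = { B, C }ᶜ
  [8 total]
After Round 4 the family is unchanged; done.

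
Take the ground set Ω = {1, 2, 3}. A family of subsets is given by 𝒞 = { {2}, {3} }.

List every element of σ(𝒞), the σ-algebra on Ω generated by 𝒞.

Answer: σ(𝒞) = { ∅, {1}, {2}, {3}, {1,2}, {1,3}, {2,3}, Ω }

Derivation:
Start: 𝒞 ∪ {∅, Ω} = { ∅, {2}, {3}, Ω }.
Step 1. New:
  {1,2}  = complement {3}
  {1,3}  = complement {2}
  {2,3}  = {3} ∪ {2}
  |family| = 7
Step 2 adds 1:
  {1}  = complement {2,3}
  |family| = 8
After Step 3 the family is unchanged; done.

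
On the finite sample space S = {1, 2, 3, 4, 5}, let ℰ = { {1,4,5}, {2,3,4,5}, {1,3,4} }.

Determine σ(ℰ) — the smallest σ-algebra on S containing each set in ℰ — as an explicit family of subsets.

Take S₀ = ℰ ∪ {∅, S} = { ∅, {1,3,4}, {1,4,5}, {2,3,4,5}, S }.
Round 1 (4 new):
  {1}  = ᶜ of {2,3,4,5}
  {2,3}  = ᶜ of {1,4,5}
  {2,5}  = ᶜ of {1,3,4}
  {1,3,4,5}  = {1,4,5} ∪ {1,3,4}
  [9 total]
Round 2. New:
  {2}  = ᶜ of {1,3,4,5}
  {1,2,3}  = {2,3} ∪ {1}
  {1,2,5}  = {2,5} ∪ {1}
  {2,3,5}  = {2,5} ∪ {2,3}
  {1,2,3,4}  = {1,3,4} ∪ {2,3}
  {1,2,4,5}  = {1,4,5} ∪ {2,5}
  [15 total]
Round 3 (7 new):
  {3}  = ᶜ of {1,2,4,5}
  {5}  = ᶜ of {1,2,3,4}
  {1,2}  = {2} ∪ {1}
  {1,4}  = ᶜ of {2,3,5}
  {3,4}  = ᶜ of {1,2,5}
  {4,5}  = ᶜ of {1,2,3}
  {1,2,3,5}  = {2,5} ∪ {1,2,3}
  [22 total]
Round 4: 8 new —
  {4}  = ᶜ of {1,2,3,5}
  {1,3}  = {3} ∪ {1}
  {1,5}  = {5} ∪ {1}
  {3,5}  = {5} ∪ {3}
  {1,2,4}  = {2} ∪ {1,4}
  {2,3,4}  = {3,4} ∪ {2}
  {2,4,5}  = {2,5} ∪ {4,5}
  {3,4,5}  = ᶜ of {1,2}
  [30 total]
Round 5 adds 2:
  {2,4}  = {2} ∪ {4}
  {1,3,5}  = {5} ∪ {1,3}
  [32 total]
Round 6 adds nothing — fixpoint reached.

Therefore σ(ℰ) = { ∅, {1}, {2}, {3}, {4}, {5}, {1,2}, {1,3}, {1,4}, {1,5}, {2,3}, {2,4}, {2,5}, {3,4}, {3,5}, {4,5}, {1,2,3}, {1,2,4}, {1,2,5}, {1,3,4}, {1,3,5}, {1,4,5}, {2,3,4}, {2,3,5}, {2,4,5}, {3,4,5}, {1,2,3,4}, {1,2,3,5}, {1,2,4,5}, {1,3,4,5}, {2,3,4,5}, S } (|σ(ℰ)| = 32).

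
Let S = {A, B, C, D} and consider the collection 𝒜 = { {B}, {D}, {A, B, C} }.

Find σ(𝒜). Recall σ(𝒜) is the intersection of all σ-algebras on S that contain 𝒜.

Answer: σ(𝒜) = { ∅, {B}, {D}, {A, C}, {B, D}, {A, B, C}, {A, C, D}, S }

Trace:
Initial family (5 sets): { ∅, {B}, {D}, {A, B, C}, S }.
Step 1 (2 new):
  {B, D}  = {D} ∪ {B}
  {A, C, D}  = ᶜ of {B}
  (now 7)
Step 2. New:
  {A, C}  = ᶜ of {B, D}
  (now 8)
Step 3: no new sets; the family is a σ-algebra.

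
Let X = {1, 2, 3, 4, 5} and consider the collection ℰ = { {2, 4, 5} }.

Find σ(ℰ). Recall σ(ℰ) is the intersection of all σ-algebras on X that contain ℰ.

σ(ℰ) (4 sets): { {}, {1, 3}, {2, 4, 5}, X }

Working:
Take S₀ = ℰ ∪ {∅, X} = { {}, {2, 4, 5}, X }.
Pass 1. New:
  {1, 3}  = complement {2, 4, 5}
  — 4 sets.
Pass 2: already closed under ᶜ and ∪.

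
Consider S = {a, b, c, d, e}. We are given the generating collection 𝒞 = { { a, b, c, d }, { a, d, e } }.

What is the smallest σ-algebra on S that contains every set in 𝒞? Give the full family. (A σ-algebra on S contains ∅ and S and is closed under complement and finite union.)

Initial family (4 sets): { {  }, { a, d, e }, { a, b, c, d }, S }.
Step 1: 2 new —
  { e }  = { a, b, c, d }ᶜ
  { b, c }  = { a, d, e }ᶜ
  [6 total]
Step 2: 1 new —
  { b, c, e }  = { b, c } ∪ { e }
  [7 total]
Step 3: +1 →
  { a, d }  = { b, c, e }ᶜ
  [8 total]
Step 4: closed — nothing new.

|σ(𝒞)| = 8.  σ(𝒞) = { {  }, { e }, { a, d }, { b, c }, { a, d, e }, { b, c, e }, { a, b, c, d }, S }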